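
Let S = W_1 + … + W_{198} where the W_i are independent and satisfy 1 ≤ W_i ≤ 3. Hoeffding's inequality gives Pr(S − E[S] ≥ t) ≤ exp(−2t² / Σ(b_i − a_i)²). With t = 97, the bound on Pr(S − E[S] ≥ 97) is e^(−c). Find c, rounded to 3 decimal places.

23.760

Σ(b_i − a_i)² = 198·(2)² = 792.
c = 2t²/792 = 2·97²/792 = 23.7601.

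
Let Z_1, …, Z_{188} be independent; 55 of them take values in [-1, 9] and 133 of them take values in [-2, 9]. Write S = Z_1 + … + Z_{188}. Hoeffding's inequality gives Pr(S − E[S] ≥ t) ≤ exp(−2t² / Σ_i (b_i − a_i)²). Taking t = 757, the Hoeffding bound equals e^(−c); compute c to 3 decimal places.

53.077

Σ(b_i − a_i)² = 55·10² + 133·11² = 21593.
c = 2t² / 21593 = 2·757² / 21593 = 53.0773.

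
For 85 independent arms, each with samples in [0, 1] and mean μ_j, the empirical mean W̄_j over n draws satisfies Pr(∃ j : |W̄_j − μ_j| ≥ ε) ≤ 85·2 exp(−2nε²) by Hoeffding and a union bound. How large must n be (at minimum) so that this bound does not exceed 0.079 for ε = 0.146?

181

Need 2·85·exp(−2nε²) ≤ 0.079, i.e. exp(−2nε²) ≤ 0.079/170.
So 2nε² ≥ ln(170/0.079) = 7.674106.
Hence n ≥ 7.674106/(2·0.146²) = 180.008.
The smallest integer n is 181.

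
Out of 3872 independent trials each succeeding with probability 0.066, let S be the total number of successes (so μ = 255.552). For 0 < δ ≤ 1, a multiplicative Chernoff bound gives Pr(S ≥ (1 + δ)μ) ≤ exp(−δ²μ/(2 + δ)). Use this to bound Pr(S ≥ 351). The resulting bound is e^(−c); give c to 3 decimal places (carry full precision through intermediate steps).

Write 351 = (1 + δ)μ, so δ = 351/255.552 − 1 = 0.3734974…
Then the exponent is δ²μ/(2 + δ) = (351 − μ)² / (μ·(2 + δ)) = 15.019851.

15.020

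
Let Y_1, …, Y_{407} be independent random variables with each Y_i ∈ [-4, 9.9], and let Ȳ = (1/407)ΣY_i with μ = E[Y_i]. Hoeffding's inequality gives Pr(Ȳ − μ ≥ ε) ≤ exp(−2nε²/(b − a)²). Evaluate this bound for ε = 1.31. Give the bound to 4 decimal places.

0.0007

Exponent: 2nε²/(b − a)² = 2·407·1.31² / 13.9² = 7.22998.
Bound = exp(−7.22998) = 0.00072.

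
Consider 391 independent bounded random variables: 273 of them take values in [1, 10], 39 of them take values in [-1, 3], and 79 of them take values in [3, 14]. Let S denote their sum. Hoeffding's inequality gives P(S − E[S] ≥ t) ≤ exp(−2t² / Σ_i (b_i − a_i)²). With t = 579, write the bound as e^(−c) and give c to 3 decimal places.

20.761

Σ(b_i − a_i)² = 273·9² + 39·4² + 79·11² = 32296.
c = 2t² / 32296 = 2·579² / 32296 = 20.7605.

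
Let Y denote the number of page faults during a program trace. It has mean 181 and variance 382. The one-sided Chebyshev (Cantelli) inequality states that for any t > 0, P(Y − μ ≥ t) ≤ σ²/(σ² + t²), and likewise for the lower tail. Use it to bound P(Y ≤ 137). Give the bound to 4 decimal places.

0.1648

Here σ² = 382 and t = 44, so σ² + t² = 2318.
Cantelli's bound: 382/2318 = 0.1648.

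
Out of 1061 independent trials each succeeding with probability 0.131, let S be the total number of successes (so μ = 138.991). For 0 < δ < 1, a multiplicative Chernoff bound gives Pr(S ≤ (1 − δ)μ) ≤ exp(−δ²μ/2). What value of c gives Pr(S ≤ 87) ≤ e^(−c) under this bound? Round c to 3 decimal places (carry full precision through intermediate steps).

9.724

Write 87 = (1 − δ)μ, so δ = 1 − 87/138.991 = 0.3740602…
Then the exponent is δ²μ/2 = (μ − 87)²/(2μ) = 9.723882.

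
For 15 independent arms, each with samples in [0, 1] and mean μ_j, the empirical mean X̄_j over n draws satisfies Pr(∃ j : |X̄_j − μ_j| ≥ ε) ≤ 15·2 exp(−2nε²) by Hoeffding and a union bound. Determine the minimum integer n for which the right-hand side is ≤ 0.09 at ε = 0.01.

29046

Need 2·15·exp(−2nε²) ≤ 0.09, i.e. exp(−2nε²) ≤ 0.09/30.
So 2nε² ≥ ln(30/0.09) = 5.809143.
Hence n ≥ 5.809143/(2·0.01²) = 29045.715.
The smallest integer n is 29046.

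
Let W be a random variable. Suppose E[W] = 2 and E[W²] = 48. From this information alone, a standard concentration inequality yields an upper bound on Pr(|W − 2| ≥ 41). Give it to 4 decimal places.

The first two moments determine the variance, so Chebyshev's inequality is the sharpest standard bound available.
Var(W) = E[W²] − (E[W])² = 48 − 4 = 44.
Chebyshev's inequality: Pr(|W − μ| ≥ t) ≤ Var(W)/t² = 44/1681 = 0.0262.

0.0262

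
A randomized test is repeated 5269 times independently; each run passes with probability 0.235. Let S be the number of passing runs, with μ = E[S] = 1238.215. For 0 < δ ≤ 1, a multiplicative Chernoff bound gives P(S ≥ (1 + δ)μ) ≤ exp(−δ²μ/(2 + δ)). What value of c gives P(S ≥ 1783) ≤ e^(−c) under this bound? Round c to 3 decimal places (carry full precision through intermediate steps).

Write 1783 = (1 + δ)μ, so δ = 1783/1238.215 − 1 = 0.4399761…
Then the exponent is δ²μ/(2 + δ) = (1783 − μ)² / (μ·(2 + δ)) = 98.235543.

98.236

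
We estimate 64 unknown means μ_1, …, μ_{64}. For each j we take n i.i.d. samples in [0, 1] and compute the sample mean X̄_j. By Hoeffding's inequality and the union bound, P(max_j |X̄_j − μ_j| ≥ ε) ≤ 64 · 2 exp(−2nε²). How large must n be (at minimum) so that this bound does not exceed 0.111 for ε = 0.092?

417

Need 2·64·exp(−2nε²) ≤ 0.111, i.e. exp(−2nε²) ≤ 0.111/128.
So 2nε² ≥ ln(128/0.111) = 7.050255.
Hence n ≥ 7.050255/(2·0.092²) = 416.485.
The smallest integer n is 417.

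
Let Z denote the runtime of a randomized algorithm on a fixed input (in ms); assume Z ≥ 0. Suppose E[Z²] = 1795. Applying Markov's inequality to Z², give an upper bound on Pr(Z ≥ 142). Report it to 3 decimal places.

Since Z ≥ 0, the event {Z ≥ 142} is the same as {Z² ≥ 20164}.
Markov's inequality applied to Z² gives Pr(Z² ≥ 20164) ≤ E[Z²]/20164 = 1795/20164 = 0.0890.

0.089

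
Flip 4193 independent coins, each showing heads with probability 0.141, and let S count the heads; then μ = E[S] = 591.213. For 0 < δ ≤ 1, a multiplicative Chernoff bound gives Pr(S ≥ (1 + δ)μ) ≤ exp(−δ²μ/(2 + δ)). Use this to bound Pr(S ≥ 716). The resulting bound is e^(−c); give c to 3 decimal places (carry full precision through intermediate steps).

11.912

Write 716 = (1 + δ)μ, so δ = 716/591.213 − 1 = 0.2110694…
Then the exponent is δ²μ/(2 + δ) = (716 − μ)² / (μ·(2 + δ)) = 11.912210.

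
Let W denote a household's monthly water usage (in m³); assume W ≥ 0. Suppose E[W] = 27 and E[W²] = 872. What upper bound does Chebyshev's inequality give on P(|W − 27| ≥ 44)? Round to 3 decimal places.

Var(W) = E[W²] − (E[W])² = 872 − 729 = 143.
Chebyshev's inequality: P(|W − μ| ≥ t) ≤ Var(W)/t² = 143/1936 = 0.0739.

0.074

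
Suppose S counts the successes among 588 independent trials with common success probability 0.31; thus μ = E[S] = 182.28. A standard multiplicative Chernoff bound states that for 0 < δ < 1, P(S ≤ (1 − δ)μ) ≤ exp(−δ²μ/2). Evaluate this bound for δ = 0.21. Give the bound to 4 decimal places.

0.0180

Exponent = δ²μ/2 = 0.21²·182.28/2 = 4.0193.
Bound = exp(−4.0193) = 0.01797.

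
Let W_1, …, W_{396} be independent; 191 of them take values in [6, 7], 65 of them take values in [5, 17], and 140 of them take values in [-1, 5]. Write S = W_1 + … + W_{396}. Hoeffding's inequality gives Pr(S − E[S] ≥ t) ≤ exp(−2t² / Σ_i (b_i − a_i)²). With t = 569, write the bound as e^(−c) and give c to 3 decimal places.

44.378

Σ(b_i − a_i)² = 191·1² + 65·12² + 140·6² = 14591.
c = 2t² / 14591 = 2·569² / 14591 = 44.3782.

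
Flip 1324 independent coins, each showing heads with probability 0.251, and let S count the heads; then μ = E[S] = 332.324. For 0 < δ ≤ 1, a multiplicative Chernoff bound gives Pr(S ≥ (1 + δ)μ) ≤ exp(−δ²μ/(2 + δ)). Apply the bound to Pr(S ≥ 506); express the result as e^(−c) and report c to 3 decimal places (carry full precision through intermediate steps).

Write 506 = (1 + δ)μ, so δ = 506/332.324 − 1 = 0.5226105…
Then the exponent is δ²μ/(2 + δ) = (506 − μ)² / (μ·(2 + δ)) = 35.980543.

35.981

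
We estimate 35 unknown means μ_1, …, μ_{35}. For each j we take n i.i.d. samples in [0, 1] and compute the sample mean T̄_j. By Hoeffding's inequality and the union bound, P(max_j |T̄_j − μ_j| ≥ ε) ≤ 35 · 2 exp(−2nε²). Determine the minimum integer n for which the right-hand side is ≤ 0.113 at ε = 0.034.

Need 2·35·exp(−2nε²) ≤ 0.113, i.e. exp(−2nε²) ≤ 0.113/70.
So 2nε² ≥ ln(70/0.113) = 6.428863.
Hence n ≥ 6.428863/(2·0.034²) = 2780.650.
The smallest integer n is 2781.

2781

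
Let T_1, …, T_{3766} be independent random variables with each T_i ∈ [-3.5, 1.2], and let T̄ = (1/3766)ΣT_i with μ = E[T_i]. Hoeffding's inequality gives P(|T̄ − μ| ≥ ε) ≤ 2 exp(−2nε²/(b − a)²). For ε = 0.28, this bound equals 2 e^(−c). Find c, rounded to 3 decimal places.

26.732

c = 2nε²/(b − a)² = 2·3766·0.28² / 4.7² = 26.7320.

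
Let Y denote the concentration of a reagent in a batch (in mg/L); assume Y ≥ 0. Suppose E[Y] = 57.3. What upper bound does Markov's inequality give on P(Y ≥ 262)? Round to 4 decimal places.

Markov's inequality: for a non-negative random variable, P(Y ≥ a) ≤ E[Y]/a.
Here E[Y] = 57.3 and a = 262, so the bound is 57.3/262 = 0.2187.

0.2187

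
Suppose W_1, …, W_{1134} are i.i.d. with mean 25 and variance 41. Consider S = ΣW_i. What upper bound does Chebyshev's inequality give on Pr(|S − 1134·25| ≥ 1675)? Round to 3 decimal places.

Var(S) = n·Var(W_i) = 1134·41 = 46494.
Chebyshev: Pr(|S − 1134·25| ≥ 1675) ≤ Var(S)/1675² = 46494/2805625 = 0.0166.

0.017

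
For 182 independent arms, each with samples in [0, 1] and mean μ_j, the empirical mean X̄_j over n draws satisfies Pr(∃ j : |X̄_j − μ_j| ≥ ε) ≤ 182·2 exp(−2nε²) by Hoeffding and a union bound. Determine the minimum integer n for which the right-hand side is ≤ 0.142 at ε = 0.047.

Need 2·182·exp(−2nε²) ≤ 0.142, i.e. exp(−2nε²) ≤ 0.142/364.
So 2nε² ≥ ln(364/0.142) = 7.849082.
Hence n ≥ 7.849082/(2·0.047²) = 1776.614.
The smallest integer n is 1777.

1777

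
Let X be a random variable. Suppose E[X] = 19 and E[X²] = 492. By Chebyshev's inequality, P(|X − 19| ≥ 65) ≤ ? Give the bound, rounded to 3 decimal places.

Var(X) = E[X²] − (E[X])² = 492 − 361 = 131.
Chebyshev's inequality: P(|X − μ| ≥ t) ≤ Var(X)/t² = 131/4225 = 0.0310.

0.031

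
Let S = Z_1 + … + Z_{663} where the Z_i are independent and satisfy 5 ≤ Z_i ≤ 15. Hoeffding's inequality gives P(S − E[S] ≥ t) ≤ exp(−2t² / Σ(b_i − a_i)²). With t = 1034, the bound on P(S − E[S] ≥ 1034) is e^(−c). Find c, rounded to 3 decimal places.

Σ(b_i − a_i)² = 663·(10)² = 66300.
c = 2t²/66300 = 2·1034²/66300 = 32.2521.

32.252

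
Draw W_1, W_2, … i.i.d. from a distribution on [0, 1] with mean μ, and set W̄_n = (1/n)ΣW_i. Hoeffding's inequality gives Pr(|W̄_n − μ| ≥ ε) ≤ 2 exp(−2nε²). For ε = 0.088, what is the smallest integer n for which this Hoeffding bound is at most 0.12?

182

Require 2·exp(−2nε²) ≤ 0.12, i.e. 2nε² ≥ ln(2/0.12) = 2.813411.
So n ≥ 2.813411 / (2·0.088²) = 181.651.
The smallest integer n is 182.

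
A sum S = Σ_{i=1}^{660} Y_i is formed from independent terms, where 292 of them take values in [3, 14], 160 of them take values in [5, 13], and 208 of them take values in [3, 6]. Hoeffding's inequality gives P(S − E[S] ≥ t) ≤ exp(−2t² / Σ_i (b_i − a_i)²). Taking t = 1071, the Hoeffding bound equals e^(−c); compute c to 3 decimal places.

Σ(b_i − a_i)² = 292·11² + 160·8² + 208·3² = 47444.
c = 2t² / 47444 = 2·1071² / 47444 = 48.3535.

48.353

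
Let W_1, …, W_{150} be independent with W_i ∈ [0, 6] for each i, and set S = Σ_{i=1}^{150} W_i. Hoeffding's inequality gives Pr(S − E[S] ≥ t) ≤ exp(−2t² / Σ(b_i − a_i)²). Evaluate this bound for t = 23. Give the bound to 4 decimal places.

0.8221

Σ(b_i − a_i)² = 150·(6)² = 5400.
Exponent = 2·23²/5400 = 0.1959.
Bound = exp(−0.1959) = 0.82207.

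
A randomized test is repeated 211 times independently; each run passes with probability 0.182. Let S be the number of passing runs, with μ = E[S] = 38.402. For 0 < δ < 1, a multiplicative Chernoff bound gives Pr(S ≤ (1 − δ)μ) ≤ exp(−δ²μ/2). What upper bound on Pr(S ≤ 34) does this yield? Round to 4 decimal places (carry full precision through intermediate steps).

0.7770

Write 34 = (1 − δ)μ, so δ = 1 − 34/38.402 = 0.1146294…
Then the exponent is δ²μ/2 = (μ − 34)²/(2μ) = 0.252299.
Bound = exp(−0.252299) = 0.77701.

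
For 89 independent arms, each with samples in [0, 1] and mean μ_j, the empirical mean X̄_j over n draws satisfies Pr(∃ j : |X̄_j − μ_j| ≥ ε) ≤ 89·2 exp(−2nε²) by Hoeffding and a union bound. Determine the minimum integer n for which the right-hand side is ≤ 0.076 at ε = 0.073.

Need 2·89·exp(−2nε²) ≤ 0.076, i.e. exp(−2nε²) ≤ 0.076/178.
So 2nε² ≥ ln(178/0.076) = 7.758805.
Hence n ≥ 7.758805/(2·0.073²) = 727.979.
The smallest integer n is 728.

728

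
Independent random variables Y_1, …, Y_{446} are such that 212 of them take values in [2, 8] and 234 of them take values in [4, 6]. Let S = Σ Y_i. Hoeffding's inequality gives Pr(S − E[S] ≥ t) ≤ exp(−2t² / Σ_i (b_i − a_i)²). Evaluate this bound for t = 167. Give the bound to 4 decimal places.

Σ(b_i − a_i)² = 212·6² + 234·2² = 8568.
Exponent = 2·167² / 8568 = 6.51004.
Bound = exp(−6.51004) = 0.00149.

0.0015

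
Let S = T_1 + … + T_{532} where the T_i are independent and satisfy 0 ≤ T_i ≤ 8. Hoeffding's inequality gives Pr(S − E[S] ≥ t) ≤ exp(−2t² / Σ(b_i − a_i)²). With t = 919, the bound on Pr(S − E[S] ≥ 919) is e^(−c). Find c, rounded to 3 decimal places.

49.610

Σ(b_i − a_i)² = 532·(8)² = 34048.
c = 2t²/34048 = 2·919²/34048 = 49.6100.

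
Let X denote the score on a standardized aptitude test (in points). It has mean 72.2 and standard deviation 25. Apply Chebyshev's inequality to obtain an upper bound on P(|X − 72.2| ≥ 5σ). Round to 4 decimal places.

0.0400

Chebyshev: P(|X − μ| ≥ t) ≤ Var(X)/t².
Var(X) = σ² = 25² = 625.
t = 5·25 = 125.
Bound = 625 / 15625 = 0.0400.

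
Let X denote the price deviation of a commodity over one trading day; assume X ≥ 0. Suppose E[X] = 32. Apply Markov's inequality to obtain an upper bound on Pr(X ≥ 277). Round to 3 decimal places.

Markov's inequality: for a non-negative random variable, Pr(X ≥ a) ≤ E[X]/a.
Here E[X] = 32 and a = 277, so the bound is 32/277 = 0.1155.

0.116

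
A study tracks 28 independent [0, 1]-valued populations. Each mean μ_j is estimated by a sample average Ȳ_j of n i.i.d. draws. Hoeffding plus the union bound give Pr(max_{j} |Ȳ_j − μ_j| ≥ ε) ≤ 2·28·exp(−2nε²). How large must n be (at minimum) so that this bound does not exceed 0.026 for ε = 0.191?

106

Need 2·28·exp(−2nε²) ≤ 0.026, i.e. exp(−2nε²) ≤ 0.026/56.
So 2nε² ≥ ln(56/0.026) = 7.675010.
Hence n ≥ 7.675010/(2·0.191²) = 105.192.
The smallest integer n is 106.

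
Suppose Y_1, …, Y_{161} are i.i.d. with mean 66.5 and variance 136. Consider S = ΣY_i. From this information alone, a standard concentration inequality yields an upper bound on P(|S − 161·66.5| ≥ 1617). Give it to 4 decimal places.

0.0084

With mean and variance of each term known, Chebyshev's inequality bounds the deviation of the sum (or sample mean).
Var(S) = n·Var(Y_i) = 161·136 = 21896.
Chebyshev: P(|S − 161·66.5| ≥ 1617) ≤ Var(S)/1617² = 21896/2614689 = 0.0084.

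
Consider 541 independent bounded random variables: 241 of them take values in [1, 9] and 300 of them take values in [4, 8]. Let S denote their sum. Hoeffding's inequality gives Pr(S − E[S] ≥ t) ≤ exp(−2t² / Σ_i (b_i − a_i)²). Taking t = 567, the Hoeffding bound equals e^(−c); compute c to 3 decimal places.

Σ(b_i − a_i)² = 241·8² + 300·4² = 20224.
c = 2t² / 20224 = 2·567² / 20224 = 31.7928.

31.793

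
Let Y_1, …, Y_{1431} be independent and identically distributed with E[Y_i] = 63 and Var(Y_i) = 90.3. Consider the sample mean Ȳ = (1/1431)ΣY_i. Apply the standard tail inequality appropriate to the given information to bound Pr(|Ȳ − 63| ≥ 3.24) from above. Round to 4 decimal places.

0.0060

With mean and variance of each term known, Chebyshev's inequality bounds the deviation of the sum (or sample mean).
Var(Ȳ) = Var(Y_i)/n = 90.3/1431 = 0.063103.
Chebyshev: Pr(|Ȳ − 63| ≥ 3.24) ≤ Var(Ȳ)/(3.24)² = 90.3/(1431·3.24²) = 0.0060.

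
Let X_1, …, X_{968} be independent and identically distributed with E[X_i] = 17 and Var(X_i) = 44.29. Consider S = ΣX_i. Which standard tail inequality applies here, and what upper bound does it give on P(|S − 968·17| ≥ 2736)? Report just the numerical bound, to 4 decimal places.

With mean and variance of each term known, Chebyshev's inequality bounds the deviation of the sum (or sample mean).
Var(S) = n·Var(X_i) = 968·44.29 = 42872.72.
Chebyshev: P(|S − 968·17| ≥ 2736) ≤ Var(S)/2736² = 42872.72/7485696 = 0.0057.

0.0057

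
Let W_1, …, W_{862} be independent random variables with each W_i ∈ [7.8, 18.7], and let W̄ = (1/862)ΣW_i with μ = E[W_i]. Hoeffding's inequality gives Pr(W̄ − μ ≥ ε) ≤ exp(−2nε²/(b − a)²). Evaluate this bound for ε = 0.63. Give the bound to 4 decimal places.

0.0032

Exponent: 2nε²/(b − a)² = 2·862·0.63² / 10.9² = 5.75924.
Bound = exp(−5.75924) = 0.00315.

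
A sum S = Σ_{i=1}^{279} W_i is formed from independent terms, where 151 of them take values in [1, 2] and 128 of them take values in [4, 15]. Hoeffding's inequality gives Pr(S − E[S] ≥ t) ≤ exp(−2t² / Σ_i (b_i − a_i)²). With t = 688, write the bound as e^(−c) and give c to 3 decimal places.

Σ(b_i − a_i)² = 151·1² + 128·11² = 15639.
c = 2t² / 15639 = 2·688² / 15639 = 60.5338.

60.534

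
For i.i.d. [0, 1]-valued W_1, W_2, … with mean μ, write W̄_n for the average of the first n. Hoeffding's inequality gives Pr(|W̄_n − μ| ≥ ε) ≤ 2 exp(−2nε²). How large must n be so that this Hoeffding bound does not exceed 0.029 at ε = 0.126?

Require 2·exp(−2nε²) ≤ 0.029, i.e. 2nε² ≥ ln(2/0.029) = 4.233607.
So n ≥ 4.233607 / (2·0.126²) = 133.334.
The smallest integer n is 134.

134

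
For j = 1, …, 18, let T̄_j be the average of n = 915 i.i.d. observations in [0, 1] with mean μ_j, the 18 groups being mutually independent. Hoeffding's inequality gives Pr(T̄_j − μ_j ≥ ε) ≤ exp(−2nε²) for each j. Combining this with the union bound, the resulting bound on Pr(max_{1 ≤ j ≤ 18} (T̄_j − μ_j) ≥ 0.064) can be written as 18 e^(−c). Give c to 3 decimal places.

7.496

Union bound over the 18 events: Pr(max_{1 ≤ j ≤ 18} (T̄_j − μ_j) ≥ 0.064) ≤ 18·exp(−2nε²) = 18 exp(−2·915·0.064²).
So c = 2·915·0.064² = 7.4957.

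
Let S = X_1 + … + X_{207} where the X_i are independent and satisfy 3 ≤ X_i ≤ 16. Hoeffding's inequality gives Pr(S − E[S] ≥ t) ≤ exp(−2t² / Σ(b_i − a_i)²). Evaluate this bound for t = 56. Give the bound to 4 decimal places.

0.8359

Σ(b_i − a_i)² = 207·(13)² = 34983.
Exponent = 2·56²/34983 = 0.1793.
Bound = exp(−0.1793) = 0.83587.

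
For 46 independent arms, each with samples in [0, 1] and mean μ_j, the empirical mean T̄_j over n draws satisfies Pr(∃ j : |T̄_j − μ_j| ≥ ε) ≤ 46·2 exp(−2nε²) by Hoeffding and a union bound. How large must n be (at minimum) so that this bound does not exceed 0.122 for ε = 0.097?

353

Need 2·46·exp(−2nε²) ≤ 0.122, i.e. exp(−2nε²) ≤ 0.122/92.
So 2nε² ≥ ln(92/0.122) = 6.625523.
Hence n ≥ 6.625523/(2·0.097²) = 352.084.
The smallest integer n is 353.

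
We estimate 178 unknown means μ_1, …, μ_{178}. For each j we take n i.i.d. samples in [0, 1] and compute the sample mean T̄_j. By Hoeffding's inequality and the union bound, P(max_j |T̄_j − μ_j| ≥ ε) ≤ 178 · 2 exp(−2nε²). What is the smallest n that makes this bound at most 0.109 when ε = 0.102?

389

Need 2·178·exp(−2nε²) ≤ 0.109, i.e. exp(−2nε²) ≤ 0.109/356.
So 2nε² ≥ ln(356/0.109) = 8.091338.
Hence n ≥ 8.091338/(2·0.102²) = 388.857.
The smallest integer n is 389.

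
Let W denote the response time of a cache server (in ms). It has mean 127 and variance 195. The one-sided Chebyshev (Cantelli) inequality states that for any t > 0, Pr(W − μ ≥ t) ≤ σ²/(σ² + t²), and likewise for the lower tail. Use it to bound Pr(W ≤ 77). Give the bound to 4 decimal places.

Here σ² = 195 and t = 50, so σ² + t² = 2695.
Cantelli's bound: 195/2695 = 0.0724.

0.0724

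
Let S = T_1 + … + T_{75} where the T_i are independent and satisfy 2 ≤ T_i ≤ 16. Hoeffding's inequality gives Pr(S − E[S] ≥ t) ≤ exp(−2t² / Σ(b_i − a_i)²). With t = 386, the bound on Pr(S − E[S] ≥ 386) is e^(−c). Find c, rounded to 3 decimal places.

20.272

Σ(b_i − a_i)² = 75·(14)² = 14700.
c = 2t²/14700 = 2·386²/14700 = 20.2716.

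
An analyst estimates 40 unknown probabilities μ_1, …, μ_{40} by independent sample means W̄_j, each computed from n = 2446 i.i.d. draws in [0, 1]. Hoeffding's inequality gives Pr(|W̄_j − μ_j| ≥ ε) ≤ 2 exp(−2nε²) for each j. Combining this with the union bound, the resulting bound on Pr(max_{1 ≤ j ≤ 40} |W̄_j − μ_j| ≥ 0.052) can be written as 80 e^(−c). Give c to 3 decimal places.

Union bound over the 40 events: Pr(max_{1 ≤ j ≤ 40} |W̄_j − μ_j| ≥ 0.052) ≤ 40·2·exp(−2nε²) = 80 exp(−2·2446·0.052²).
So c = 2·2446·0.052² = 13.2280.

13.228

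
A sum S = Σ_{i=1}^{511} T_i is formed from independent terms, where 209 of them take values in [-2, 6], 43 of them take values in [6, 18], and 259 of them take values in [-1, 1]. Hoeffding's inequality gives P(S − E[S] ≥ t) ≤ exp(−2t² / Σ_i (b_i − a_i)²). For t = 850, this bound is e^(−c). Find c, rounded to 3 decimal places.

Σ(b_i − a_i)² = 209·8² + 43·12² + 259·2² = 20604.
c = 2t² / 20604 = 2·850² / 20604 = 70.1320.

70.132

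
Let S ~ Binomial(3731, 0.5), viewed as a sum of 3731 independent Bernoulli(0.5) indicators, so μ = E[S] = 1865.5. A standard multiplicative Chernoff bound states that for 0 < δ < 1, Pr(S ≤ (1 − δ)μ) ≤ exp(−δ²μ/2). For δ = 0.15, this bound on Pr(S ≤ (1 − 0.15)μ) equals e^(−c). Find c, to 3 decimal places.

20.987

c = δ²μ/2 = 0.15²·1865.5/2 = 20.9869.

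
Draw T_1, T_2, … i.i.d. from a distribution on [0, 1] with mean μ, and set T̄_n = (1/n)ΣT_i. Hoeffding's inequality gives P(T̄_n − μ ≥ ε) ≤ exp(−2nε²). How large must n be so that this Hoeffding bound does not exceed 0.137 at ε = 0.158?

40

Require exp(−2nε²) ≤ 0.137, i.e. 2nε² ≥ ln(1/0.137) = 1.987774.
So n ≥ 1.987774 / (2·0.158²) = 39.813.
The smallest integer n is 40.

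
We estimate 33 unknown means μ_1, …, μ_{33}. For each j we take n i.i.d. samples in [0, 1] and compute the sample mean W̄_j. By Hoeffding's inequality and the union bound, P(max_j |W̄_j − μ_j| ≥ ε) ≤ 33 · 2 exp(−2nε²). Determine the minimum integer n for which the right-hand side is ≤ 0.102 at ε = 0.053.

1153

Need 2·33·exp(−2nε²) ≤ 0.102, i.e. exp(−2nε²) ≤ 0.102/66.
So 2nε² ≥ ln(66/0.102) = 6.472437.
Hence n ≥ 6.472437/(2·0.053²) = 1152.089.
The smallest integer n is 1153.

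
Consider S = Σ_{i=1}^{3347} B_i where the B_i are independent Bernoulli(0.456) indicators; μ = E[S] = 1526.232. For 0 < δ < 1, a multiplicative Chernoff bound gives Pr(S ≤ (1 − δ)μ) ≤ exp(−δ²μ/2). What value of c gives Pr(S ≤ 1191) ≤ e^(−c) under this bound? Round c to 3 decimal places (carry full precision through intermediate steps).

36.816

Write 1191 = (1 − δ)μ, so δ = 1 − 1191/1526.232 = 0.2196468…
Then the exponent is δ²μ/2 = (μ − 1191)²/(2μ) = 36.816321.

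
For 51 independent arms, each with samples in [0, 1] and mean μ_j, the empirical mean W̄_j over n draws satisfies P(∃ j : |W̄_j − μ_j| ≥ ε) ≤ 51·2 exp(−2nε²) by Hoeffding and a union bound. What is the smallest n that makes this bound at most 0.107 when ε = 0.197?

Need 2·51·exp(−2nε²) ≤ 0.107, i.e. exp(−2nε²) ≤ 0.107/102.
So 2nε² ≥ ln(102/0.107) = 6.859899.
Hence n ≥ 6.859899/(2·0.197²) = 88.380.
The smallest integer n is 89.

89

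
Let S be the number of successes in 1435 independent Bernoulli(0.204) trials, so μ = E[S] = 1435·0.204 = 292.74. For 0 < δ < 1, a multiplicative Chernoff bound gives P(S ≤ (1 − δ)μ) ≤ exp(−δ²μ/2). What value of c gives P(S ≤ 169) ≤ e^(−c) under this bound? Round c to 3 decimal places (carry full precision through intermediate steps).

Write 169 = (1 − δ)μ, so δ = 1 − 169/292.74 = 0.4226959…
Then the exponent is δ²μ/2 = (μ − 169)²/(2μ) = 26.152196.

26.152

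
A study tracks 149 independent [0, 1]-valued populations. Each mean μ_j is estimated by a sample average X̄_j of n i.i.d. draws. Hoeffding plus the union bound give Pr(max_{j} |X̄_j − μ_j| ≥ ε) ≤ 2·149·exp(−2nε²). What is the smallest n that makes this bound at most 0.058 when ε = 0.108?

367

Need 2·149·exp(−2nε²) ≤ 0.058, i.e. exp(−2nε²) ≤ 0.058/298.
So 2nε² ≥ ln(298/0.058) = 8.544406.
Hence n ≥ 8.544406/(2·0.108²) = 366.273.
The smallest integer n is 367.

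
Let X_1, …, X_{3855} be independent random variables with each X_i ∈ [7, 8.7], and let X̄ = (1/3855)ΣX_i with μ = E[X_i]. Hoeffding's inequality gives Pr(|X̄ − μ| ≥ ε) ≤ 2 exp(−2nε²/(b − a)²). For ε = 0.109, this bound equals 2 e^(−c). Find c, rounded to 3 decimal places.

31.696

c = 2nε²/(b − a)² = 2·3855·0.109² / 1.7² = 31.6964.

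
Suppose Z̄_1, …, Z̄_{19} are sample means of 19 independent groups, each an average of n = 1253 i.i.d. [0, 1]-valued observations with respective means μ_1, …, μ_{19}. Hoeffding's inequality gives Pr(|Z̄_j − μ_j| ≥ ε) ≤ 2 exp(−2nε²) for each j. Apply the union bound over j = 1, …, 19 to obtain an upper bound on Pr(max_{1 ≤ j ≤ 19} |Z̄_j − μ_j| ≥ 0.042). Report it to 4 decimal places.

0.4570

Per-experiment Hoeffding bound: 2·exp(−2·1253·0.042²) = 2·exp(−4.42058) = 0.024054.
Union bound over 19 events: 19·0.024054 = 0.45703.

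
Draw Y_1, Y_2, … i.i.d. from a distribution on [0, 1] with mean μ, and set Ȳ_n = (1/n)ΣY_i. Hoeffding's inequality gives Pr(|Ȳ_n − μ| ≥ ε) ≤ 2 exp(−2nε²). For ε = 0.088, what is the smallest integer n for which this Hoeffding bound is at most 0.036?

260

Require 2·exp(−2nε²) ≤ 0.036, i.e. 2nε² ≥ ln(2/0.036) = 4.017384.
So n ≥ 4.017384 / (2·0.088²) = 259.387.
The smallest integer n is 260.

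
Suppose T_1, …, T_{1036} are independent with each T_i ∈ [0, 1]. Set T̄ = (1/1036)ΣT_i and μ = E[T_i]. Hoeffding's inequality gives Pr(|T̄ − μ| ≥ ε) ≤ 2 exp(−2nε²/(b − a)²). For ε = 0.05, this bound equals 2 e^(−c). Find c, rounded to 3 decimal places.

5.180

c = 2nε²/(b − a)² = 2·1036·0.05² / 1² = 5.1800.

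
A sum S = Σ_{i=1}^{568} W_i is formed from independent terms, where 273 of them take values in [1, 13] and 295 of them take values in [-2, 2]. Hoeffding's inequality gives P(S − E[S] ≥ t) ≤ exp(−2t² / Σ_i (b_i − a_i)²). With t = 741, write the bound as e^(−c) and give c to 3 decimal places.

Σ(b_i − a_i)² = 273·12² + 295·4² = 44032.
c = 2t² / 44032 = 2·741² / 44032 = 24.9401.

24.940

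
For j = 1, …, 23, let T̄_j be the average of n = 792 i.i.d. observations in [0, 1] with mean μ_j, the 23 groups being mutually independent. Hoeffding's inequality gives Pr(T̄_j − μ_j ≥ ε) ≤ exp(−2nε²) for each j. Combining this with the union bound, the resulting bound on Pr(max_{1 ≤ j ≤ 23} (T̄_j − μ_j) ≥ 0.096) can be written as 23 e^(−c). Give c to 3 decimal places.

Union bound over the 23 events: Pr(max_{1 ≤ j ≤ 23} (T̄_j − μ_j) ≥ 0.096) ≤ 23·exp(−2nε²) = 23 exp(−2·792·0.096²).
So c = 2·792·0.096² = 14.5981.

14.598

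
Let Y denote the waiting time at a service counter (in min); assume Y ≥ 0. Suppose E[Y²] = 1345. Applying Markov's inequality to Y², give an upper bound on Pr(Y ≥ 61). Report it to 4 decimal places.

Since Y ≥ 0, the event {Y ≥ 61} is the same as {Y² ≥ 3721}.
Markov's inequality applied to Y² gives Pr(Y² ≥ 3721) ≤ E[Y²]/3721 = 1345/3721 = 0.3615.

0.3615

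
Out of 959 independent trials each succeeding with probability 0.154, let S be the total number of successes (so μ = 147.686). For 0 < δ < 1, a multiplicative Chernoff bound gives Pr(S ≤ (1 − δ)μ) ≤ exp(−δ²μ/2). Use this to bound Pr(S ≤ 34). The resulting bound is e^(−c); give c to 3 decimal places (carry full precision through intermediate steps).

43.757

Write 34 = (1 − δ)μ, so δ = 1 − 34/147.686 = 0.7697818…
Then the exponent is δ²μ/2 = (μ − 34)²/(2μ) = 43.756709.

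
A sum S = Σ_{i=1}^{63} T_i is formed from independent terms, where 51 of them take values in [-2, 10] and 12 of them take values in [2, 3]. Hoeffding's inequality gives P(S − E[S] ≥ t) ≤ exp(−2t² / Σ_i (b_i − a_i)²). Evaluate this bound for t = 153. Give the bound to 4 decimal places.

Σ(b_i − a_i)² = 51·12² + 12·1² = 7356.
Exponent = 2·153² / 7356 = 6.36460.
Bound = exp(−6.36460) = 0.00172.

0.0017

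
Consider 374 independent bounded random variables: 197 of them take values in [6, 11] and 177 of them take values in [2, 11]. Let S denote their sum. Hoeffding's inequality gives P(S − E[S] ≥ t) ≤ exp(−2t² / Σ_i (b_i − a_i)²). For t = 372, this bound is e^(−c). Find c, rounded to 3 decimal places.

Σ(b_i − a_i)² = 197·5² + 177·9² = 19262.
c = 2t² / 19262 = 2·372² / 19262 = 14.3686.

14.369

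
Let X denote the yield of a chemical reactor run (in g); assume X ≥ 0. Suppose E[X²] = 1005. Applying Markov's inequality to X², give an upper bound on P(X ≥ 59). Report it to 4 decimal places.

0.2887

Since X ≥ 0, the event {X ≥ 59} is the same as {X² ≥ 3481}.
Markov's inequality applied to X² gives P(X² ≥ 3481) ≤ E[X²]/3481 = 1005/3481 = 0.2887.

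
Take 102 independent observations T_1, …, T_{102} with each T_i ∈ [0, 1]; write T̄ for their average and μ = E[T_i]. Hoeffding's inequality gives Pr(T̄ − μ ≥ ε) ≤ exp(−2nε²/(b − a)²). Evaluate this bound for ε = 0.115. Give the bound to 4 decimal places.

Exponent: 2nε²/(b − a)² = 2·102·0.115² / 1² = 2.69790.
Bound = exp(−2.69790) = 0.06735.

0.0673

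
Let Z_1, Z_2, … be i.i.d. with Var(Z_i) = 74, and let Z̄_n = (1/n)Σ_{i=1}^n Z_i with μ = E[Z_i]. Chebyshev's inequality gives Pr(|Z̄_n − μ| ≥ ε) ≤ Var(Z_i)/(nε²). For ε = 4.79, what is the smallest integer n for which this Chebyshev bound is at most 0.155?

21

Require 74/(n·4.79²) ≤ 0.155, i.e. n ≥ 74/(0.155·4.79²) = 20.808.
The smallest integer n is 21.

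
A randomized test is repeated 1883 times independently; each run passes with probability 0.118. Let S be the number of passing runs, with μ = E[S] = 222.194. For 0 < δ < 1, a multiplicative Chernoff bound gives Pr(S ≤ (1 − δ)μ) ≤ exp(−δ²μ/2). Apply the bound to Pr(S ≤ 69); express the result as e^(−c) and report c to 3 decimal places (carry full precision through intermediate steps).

Write 69 = (1 − δ)μ, so δ = 1 − 69/222.194 = 0.6894606…
Then the exponent is δ²μ/2 = (μ − 69)²/(2μ) = 52.810611.

52.811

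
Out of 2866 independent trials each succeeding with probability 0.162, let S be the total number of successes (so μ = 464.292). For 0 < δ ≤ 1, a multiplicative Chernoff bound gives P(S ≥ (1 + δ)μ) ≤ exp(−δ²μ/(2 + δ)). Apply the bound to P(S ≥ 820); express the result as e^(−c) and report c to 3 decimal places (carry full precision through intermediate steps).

98.520

Write 820 = (1 + δ)μ, so δ = 820/464.292 − 1 = 0.7661299…
Then the exponent is δ²μ/(2 + δ) = (820 − μ)² / (μ·(2 + δ)) = 98.519792.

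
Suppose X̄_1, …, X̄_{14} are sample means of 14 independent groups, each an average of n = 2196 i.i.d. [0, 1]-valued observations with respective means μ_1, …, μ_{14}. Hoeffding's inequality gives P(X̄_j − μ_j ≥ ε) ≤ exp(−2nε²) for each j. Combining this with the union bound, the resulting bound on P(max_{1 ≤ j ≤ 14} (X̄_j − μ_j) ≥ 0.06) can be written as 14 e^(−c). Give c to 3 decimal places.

Union bound over the 14 events: P(max_{1 ≤ j ≤ 14} (X̄_j − μ_j) ≥ 0.06) ≤ 14·exp(−2nε²) = 14 exp(−2·2196·0.06²).
So c = 2·2196·0.06² = 15.8112.

15.811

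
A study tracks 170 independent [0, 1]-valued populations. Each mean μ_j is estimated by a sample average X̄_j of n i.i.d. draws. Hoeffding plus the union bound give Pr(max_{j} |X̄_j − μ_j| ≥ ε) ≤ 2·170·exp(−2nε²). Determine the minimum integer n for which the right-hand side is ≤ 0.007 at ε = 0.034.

Need 2·170·exp(−2nε²) ≤ 0.007, i.e. exp(−2nε²) ≤ 0.007/340.
So 2nε² ≥ ln(340/0.007) = 10.790791.
Hence n ≥ 10.790791/(2·0.034²) = 4667.297.
The smallest integer n is 4668.

4668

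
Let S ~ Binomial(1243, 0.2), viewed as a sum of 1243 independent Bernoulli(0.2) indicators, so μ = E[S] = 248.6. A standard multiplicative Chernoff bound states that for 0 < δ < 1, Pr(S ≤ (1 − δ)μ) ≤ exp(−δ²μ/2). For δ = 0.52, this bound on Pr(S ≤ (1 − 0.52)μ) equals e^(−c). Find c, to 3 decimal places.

c = δ²μ/2 = 0.52²·248.6/2 = 33.6107.

33.611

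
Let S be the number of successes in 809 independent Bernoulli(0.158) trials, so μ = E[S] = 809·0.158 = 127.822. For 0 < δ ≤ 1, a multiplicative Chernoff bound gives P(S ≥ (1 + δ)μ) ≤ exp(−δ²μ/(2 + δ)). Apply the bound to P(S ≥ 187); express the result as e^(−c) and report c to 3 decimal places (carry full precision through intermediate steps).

11.124

Write 187 = (1 + δ)μ, so δ = 187/127.822 − 1 = 0.4629719…
Then the exponent is δ²μ/(2 + δ) = (187 − μ)² / (μ·(2 + δ)) = 11.123859.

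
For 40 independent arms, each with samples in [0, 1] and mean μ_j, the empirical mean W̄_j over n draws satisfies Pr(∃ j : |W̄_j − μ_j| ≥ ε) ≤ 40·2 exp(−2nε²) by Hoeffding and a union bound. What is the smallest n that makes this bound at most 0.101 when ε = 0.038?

2312

Need 2·40·exp(−2nε²) ≤ 0.101, i.e. exp(−2nε²) ≤ 0.101/80.
So 2nε² ≥ ln(80/0.101) = 6.674661.
Hence n ≥ 6.674661/(2·0.038²) = 2311.171.
The smallest integer n is 2312.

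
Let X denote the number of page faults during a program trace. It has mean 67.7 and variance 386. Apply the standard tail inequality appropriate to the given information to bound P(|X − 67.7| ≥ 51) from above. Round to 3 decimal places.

Mean and variance are known, so Chebyshev's inequality applies.
Chebyshev: P(|X − μ| ≥ t) ≤ Var(X)/t².
Bound = 386 / 2601 = 0.1484.

0.148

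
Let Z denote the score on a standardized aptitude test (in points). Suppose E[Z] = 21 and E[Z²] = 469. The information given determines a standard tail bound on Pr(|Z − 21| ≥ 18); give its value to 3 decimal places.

The first two moments determine the variance, so Chebyshev's inequality is the sharpest standard bound available.
Var(Z) = E[Z²] − (E[Z])² = 469 − 441 = 28.
Chebyshev's inequality: Pr(|Z − μ| ≥ t) ≤ Var(Z)/t² = 28/324 = 0.0864.

0.086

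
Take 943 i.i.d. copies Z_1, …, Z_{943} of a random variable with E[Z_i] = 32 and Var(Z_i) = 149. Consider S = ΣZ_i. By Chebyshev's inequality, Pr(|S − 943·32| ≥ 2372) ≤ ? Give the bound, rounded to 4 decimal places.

Var(S) = n·Var(Z_i) = 943·149 = 140507.
Chebyshev: Pr(|S − 943·32| ≥ 2372) ≤ Var(S)/2372² = 140507/5626384 = 0.0250.

0.0250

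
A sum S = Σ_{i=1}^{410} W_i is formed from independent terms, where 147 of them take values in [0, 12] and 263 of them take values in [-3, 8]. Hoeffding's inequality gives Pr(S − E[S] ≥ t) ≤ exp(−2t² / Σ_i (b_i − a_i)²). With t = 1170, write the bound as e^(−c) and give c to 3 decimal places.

51.665

Σ(b_i − a_i)² = 147·12² + 263·11² = 52991.
c = 2t² / 52991 = 2·1170² / 52991 = 51.6654.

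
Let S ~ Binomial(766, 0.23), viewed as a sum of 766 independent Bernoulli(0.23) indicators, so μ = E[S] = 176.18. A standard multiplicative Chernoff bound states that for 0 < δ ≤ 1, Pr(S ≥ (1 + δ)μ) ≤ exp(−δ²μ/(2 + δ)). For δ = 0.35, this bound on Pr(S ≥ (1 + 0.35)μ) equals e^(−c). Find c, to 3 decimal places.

9.184

c = δ²μ/(2 + δ) = 0.35²·176.18/(2 + 0.35) = 9.1839.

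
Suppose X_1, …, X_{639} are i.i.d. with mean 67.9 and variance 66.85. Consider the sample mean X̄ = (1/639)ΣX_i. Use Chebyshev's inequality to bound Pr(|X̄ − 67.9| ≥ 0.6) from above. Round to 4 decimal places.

0.2906

Var(X̄) = Var(X_i)/n = 66.85/639 = 0.10462.
Chebyshev: Pr(|X̄ − 67.9| ≥ 0.6) ≤ Var(X̄)/(0.6)² = 66.85/(639·0.6²) = 0.2906.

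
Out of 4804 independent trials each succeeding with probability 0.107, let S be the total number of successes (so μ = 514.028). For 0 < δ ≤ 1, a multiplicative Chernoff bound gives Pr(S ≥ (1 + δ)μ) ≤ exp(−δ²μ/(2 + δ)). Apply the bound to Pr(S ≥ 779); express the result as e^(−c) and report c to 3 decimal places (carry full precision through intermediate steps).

Write 779 = (1 + δ)μ, so δ = 779/514.028 − 1 = 0.5154816…
Then the exponent is δ²μ/(2 + δ) = (779 − μ)² / (μ·(2 + δ)) = 54.299026.

54.299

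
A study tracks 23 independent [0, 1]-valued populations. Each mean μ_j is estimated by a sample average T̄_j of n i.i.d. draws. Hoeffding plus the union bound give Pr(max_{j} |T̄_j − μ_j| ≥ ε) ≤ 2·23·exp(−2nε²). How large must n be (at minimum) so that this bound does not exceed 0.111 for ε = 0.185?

89

Need 2·23·exp(−2nε²) ≤ 0.111, i.e. exp(−2nε²) ≤ 0.111/46.
So 2nε² ≥ ln(46/0.111) = 6.026866.
Hence n ≥ 6.026866/(2·0.185²) = 88.048.
The smallest integer n is 89.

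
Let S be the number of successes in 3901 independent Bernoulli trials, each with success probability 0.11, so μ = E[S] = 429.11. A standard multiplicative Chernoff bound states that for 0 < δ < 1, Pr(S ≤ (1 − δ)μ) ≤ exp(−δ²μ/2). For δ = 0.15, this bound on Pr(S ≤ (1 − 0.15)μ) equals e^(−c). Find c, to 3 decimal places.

4.827

c = δ²μ/2 = 0.15²·429.11/2 = 4.8275.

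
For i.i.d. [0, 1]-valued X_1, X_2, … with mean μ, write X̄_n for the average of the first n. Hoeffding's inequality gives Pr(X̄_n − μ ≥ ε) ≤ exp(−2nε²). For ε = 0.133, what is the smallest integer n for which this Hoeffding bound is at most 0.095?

67

Require exp(−2nε²) ≤ 0.095, i.e. 2nε² ≥ ln(1/0.095) = 2.353878.
So n ≥ 2.353878 / (2·0.133²) = 66.535.
The smallest integer n is 67.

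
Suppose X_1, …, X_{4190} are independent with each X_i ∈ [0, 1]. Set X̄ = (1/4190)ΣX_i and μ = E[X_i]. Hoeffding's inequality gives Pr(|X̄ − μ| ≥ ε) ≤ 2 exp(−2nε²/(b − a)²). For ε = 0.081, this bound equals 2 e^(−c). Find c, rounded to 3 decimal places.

c = 2nε²/(b − a)² = 2·4190·0.081² / 1² = 54.9812.

54.981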